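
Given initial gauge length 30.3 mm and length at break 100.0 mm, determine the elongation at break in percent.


Elongation = (Lf - L0) / L0 * 100
= (100.0 - 30.3) / 30.3 * 100
= 69.7 / 30.3 * 100
= 230.0%

230.0%


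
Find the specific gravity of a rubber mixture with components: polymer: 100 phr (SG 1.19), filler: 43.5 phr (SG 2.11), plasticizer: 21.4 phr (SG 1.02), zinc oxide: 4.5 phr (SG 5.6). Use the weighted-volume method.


Sum of weights = 169.4
Volume contributions:
  polymer: 100/1.19 = 84.0336
  filler: 43.5/2.11 = 20.6161
  plasticizer: 21.4/1.02 = 20.9804
  zinc oxide: 4.5/5.6 = 0.8036
Sum of volumes = 126.4337
SG = 169.4 / 126.4337 = 1.34

SG = 1.34


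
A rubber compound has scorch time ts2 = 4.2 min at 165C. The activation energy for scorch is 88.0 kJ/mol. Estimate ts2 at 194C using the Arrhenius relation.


Convert temperatures: T1 = 165 + 273.15 = 438.15 K, T2 = 194 + 273.15 = 467.15 K
ts2_new = 4.2 * exp(88000 / 8.314 * (1/467.15 - 1/438.15))
1/T2 - 1/T1 = -1.4168e-04
ts2_new = 0.94 min

0.94 min


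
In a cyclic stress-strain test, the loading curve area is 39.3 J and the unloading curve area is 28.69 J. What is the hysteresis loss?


Hysteresis loss = loading - unloading
= 39.3 - 28.69
= 10.61 J

10.61 J


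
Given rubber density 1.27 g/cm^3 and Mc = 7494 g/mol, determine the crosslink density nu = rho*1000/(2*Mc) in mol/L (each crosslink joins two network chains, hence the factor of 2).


nu = rho * 1000 / (2 * Mc)
nu = 1.27 * 1000 / (2 * 7494)
nu = 1270.0 / 14988
nu = 0.0847 mol/L

0.0847 mol/L


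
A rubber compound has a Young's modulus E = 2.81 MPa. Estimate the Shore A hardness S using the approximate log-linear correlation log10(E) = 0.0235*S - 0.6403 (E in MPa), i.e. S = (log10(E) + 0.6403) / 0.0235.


log10(E) = 0.0235*S - 0.6403  =>  S = (log10(E) + 0.6403) / 0.0235
log10(2.81) = 0.448706
S = (0.448706 + 0.6403) / 0.0235 = 1.089006 / 0.0235
S = 46.3

Shore A = 46.3


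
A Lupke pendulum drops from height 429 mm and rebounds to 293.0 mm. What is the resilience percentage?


Resilience = h_rebound / h_drop * 100
= 293.0 / 429 * 100
= 68.3%

68.3%


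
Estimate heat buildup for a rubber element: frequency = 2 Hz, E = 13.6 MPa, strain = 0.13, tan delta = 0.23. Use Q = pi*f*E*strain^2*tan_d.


Q = pi * f * E * strain^2 * tan_d
= pi * 2 * 13.6 * 0.13^2 * 0.23
= pi * 2 * 13.6 * 0.0169 * 0.23
= 0.3321

Q = 0.3321


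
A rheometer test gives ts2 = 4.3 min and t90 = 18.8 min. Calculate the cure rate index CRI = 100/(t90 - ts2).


CRI = 100 / (t90 - ts2)
= 100 / (18.8 - 4.3)
= 100 / 14.5
= 6.9 min^-1

6.9 min^-1


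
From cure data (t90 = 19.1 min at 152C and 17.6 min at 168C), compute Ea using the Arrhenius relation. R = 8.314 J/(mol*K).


T1 = 425.15 K, T2 = 441.15 K
1/T1 - 1/T2 = 8.5308e-05
ln(t1/t2) = ln(19.1/17.6) = 0.0818
Ea = 8.314 * 0.0818 / 8.5308e-05 = 7971.0531 J/mol
Ea = 7.97 kJ/mol

7.97 kJ/mol


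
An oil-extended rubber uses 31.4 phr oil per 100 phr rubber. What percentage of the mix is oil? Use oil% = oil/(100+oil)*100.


Oil % = oil / (100 + oil) * 100
= 31.4 / (100 + 31.4) * 100
= 31.4 / 131.4 * 100
= 23.9%

23.9%


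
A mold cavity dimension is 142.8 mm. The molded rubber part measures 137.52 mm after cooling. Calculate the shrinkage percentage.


Shrinkage = (mold - part) / mold * 100
= (142.8 - 137.52) / 142.8 * 100
= 5.28 / 142.8 * 100
= 3.7%

3.7%


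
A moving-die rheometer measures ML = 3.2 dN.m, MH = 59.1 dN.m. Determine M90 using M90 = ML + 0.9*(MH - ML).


M90 = ML + 0.9 * (MH - ML)
M90 = 3.2 + 0.9 * (59.1 - 3.2)
M90 = 3.2 + 0.9 * 55.9
M90 = 53.51 dN.m

53.51 dN.m


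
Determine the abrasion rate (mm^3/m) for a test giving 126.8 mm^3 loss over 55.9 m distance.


Rate = volume_loss / distance
= 126.8 / 55.9
= 2.268 mm^3/m

2.268 mm^3/m


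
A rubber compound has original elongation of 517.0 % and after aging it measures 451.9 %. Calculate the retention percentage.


Retention = aged / original * 100
= 451.9 / 517.0 * 100
= 87.4%

87.4%


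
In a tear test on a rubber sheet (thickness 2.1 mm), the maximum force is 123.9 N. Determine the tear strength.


Tear strength = force / thickness
= 123.9 / 2.1
= 59.0 N/mm

59.0 N/mm


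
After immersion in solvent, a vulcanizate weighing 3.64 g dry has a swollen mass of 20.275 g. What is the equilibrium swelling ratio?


Q = W_swollen / W_dry
Q = 20.275 / 3.64
Q = 5.57

Q = 5.57


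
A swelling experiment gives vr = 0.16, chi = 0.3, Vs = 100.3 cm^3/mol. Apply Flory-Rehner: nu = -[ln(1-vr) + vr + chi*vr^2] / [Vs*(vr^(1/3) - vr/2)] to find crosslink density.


ln(1 - vr) = ln(1 - 0.16) = -0.1744
Numerator = -((-0.1744) + 0.16 + 0.3 * 0.16^2) = 0.0067
Denominator = 100.3 * (0.16^(1/3) - 0.16/2) = 46.4272
nu = 0.0067 / 46.4272 = 1.4374e-04 mol/cm^3

1.4374e-04 mol/cm^3


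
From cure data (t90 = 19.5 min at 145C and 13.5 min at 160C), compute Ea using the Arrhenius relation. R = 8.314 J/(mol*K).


T1 = 418.15 K, T2 = 433.15 K
1/T1 - 1/T2 = 8.2817e-05
ln(t1/t2) = ln(19.5/13.5) = 0.3677
Ea = 8.314 * 0.3677 / 8.2817e-05 = 36915.7824 J/mol
Ea = 36.92 kJ/mol

36.92 kJ/mol


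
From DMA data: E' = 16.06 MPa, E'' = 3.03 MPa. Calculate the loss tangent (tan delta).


tan delta = E'' / E'
= 3.03 / 16.06
= 0.1887

tan delta = 0.1887


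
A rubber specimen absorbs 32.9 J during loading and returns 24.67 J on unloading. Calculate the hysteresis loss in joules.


Hysteresis loss = loading - unloading
= 32.9 - 24.67
= 8.23 J

8.23 J


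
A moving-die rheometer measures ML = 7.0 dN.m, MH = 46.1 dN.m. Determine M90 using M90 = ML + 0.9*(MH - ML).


M90 = ML + 0.9 * (MH - ML)
M90 = 7.0 + 0.9 * (46.1 - 7.0)
M90 = 7.0 + 0.9 * 39.1
M90 = 42.19 dN.m

42.19 dN.m


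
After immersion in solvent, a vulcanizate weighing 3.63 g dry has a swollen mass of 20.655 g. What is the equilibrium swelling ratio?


Q = W_swollen / W_dry
Q = 20.655 / 3.63
Q = 5.69

Q = 5.69


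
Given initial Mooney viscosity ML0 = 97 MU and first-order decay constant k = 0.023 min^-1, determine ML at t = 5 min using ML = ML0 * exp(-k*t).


ML = ML0 * exp(-k * t)
ML = 97 * exp(-0.023 * 5)
ML = 97 * 0.8914
ML = 86.46 MU

86.46 MU


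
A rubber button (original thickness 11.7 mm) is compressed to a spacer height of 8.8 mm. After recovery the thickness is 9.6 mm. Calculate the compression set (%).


CS = (t0 - recovered) / (t0 - ts) * 100
= (11.7 - 9.6) / (11.7 - 8.8) * 100
= 2.1 / 2.9 * 100
= 72.4%

72.4%


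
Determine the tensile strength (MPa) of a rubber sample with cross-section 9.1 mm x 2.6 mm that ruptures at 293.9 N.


Area = width * thickness = 9.1 * 2.6 = 23.66 mm^2
TS = force / area = 293.9 / 23.66 = 12.42 MPa

12.42 MPa


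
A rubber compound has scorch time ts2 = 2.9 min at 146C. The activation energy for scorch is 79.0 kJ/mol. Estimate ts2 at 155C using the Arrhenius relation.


Convert temperatures: T1 = 146 + 273.15 = 419.15 K, T2 = 155 + 273.15 = 428.15 K
ts2_new = 2.9 * exp(79000 / 8.314 * (1/428.15 - 1/419.15))
1/T2 - 1/T1 = -5.0151e-05
ts2_new = 1.8 min

1.8 min


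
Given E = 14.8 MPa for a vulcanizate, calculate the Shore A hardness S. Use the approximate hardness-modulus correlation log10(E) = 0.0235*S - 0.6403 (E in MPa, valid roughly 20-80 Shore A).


log10(E) = 0.0235*S - 0.6403  =>  S = (log10(E) + 0.6403) / 0.0235
log10(14.8) = 1.170262
S = (1.170262 + 0.6403) / 0.0235 = 1.810562 / 0.0235
S = 77.0

Shore A = 77.0


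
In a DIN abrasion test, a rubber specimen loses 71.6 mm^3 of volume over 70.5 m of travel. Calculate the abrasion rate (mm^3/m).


Rate = volume_loss / distance
= 71.6 / 70.5
= 1.016 mm^3/m

1.016 mm^3/m


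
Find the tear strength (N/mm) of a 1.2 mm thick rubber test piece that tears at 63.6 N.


Tear strength = force / thickness
= 63.6 / 1.2
= 53.0 N/mm

53.0 N/mm


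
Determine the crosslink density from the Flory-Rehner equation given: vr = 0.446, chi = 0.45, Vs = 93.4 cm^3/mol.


ln(1 - vr) = ln(1 - 0.446) = -0.5906
Numerator = -((-0.5906) + 0.446 + 0.45 * 0.446^2) = 0.0551
Denominator = 93.4 * (0.446^(1/3) - 0.446/2) = 50.5324
nu = 0.0551 / 50.5324 = 0.0011 mol/cm^3

0.0011 mol/cm^3


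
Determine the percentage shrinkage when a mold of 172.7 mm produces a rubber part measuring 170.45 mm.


Shrinkage = (mold - part) / mold * 100
= (172.7 - 170.45) / 172.7 * 100
= 2.25 / 172.7 * 100
= 1.3%

1.3%


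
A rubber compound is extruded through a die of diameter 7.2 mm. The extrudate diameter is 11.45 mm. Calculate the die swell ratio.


Die swell ratio = D_extrudate / D_die
= 11.45 / 7.2
= 1.59

Die swell = 1.59


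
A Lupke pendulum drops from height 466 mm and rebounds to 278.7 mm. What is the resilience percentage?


Resilience = h_rebound / h_drop * 100
= 278.7 / 466 * 100
= 59.8%

59.8%


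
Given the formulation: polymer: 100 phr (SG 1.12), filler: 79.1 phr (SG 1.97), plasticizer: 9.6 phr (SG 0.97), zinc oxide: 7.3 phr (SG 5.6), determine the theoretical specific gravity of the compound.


Sum of weights = 196.0
Volume contributions:
  polymer: 100/1.12 = 89.2857
  filler: 79.1/1.97 = 40.1523
  plasticizer: 9.6/0.97 = 9.8969
  zinc oxide: 7.3/5.6 = 1.3036
Sum of volumes = 140.6385
SG = 196.0 / 140.6385 = 1.394

SG = 1.394


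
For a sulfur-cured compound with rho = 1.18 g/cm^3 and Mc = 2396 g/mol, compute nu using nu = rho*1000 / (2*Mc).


nu = rho * 1000 / (2 * Mc)
nu = 1.18 * 1000 / (2 * 2396)
nu = 1180.0 / 4792
nu = 0.2462 mol/L

0.2462 mol/L


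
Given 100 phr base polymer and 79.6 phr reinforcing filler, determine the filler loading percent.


Filler % = filler / (rubber + filler) * 100
= 79.6 / (100 + 79.6) * 100
= 79.6 / 179.6 * 100
= 44.32%

44.32%


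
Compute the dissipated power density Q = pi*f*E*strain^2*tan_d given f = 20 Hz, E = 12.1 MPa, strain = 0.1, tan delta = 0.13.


Q = pi * f * E * strain^2 * tan_d
= pi * 20 * 12.1 * 0.1^2 * 0.13
= pi * 20 * 12.1 * 0.0100 * 0.13
= 0.9883

Q = 0.9883


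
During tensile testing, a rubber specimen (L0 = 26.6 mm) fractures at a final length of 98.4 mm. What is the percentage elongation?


Elongation = (Lf - L0) / L0 * 100
= (98.4 - 26.6) / 26.6 * 100
= 71.8 / 26.6 * 100
= 269.9%

269.9%


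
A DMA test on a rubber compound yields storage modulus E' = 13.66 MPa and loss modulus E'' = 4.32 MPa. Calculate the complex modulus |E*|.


|E*| = sqrt(E'^2 + E''^2)
= sqrt(13.66^2 + 4.32^2)
= sqrt(186.5956 + 18.6624)
= 14.327 MPa

14.327 MPa


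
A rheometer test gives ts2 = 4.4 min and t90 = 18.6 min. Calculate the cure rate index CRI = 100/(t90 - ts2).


CRI = 100 / (t90 - ts2)
= 100 / (18.6 - 4.4)
= 100 / 14.2
= 7.04 min^-1

7.04 min^-1


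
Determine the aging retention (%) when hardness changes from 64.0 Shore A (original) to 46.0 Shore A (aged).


Retention = aged / original * 100
= 46.0 / 64.0 * 100
= 71.9%

71.9%


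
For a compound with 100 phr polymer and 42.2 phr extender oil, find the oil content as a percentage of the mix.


Oil % = oil / (100 + oil) * 100
= 42.2 / (100 + 42.2) * 100
= 42.2 / 142.2 * 100
= 29.68%

29.68%


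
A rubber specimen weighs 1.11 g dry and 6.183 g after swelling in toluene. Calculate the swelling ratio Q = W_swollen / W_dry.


Q = W_swollen / W_dry
Q = 6.183 / 1.11
Q = 5.57

Q = 5.57


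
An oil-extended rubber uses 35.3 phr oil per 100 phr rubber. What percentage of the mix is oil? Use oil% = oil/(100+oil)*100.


Oil % = oil / (100 + oil) * 100
= 35.3 / (100 + 35.3) * 100
= 35.3 / 135.3 * 100
= 26.09%

26.09%


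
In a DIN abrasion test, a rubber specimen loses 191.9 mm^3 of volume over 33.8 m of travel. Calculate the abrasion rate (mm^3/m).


Rate = volume_loss / distance
= 191.9 / 33.8
= 5.678 mm^3/m

5.678 mm^3/m


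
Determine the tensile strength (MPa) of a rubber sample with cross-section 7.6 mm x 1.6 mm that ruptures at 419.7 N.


Area = width * thickness = 7.6 * 1.6 = 12.16 mm^2
TS = force / area = 419.7 / 12.16 = 34.51 MPa

34.51 MPa


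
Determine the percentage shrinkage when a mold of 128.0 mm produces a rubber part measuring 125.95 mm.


Shrinkage = (mold - part) / mold * 100
= (128.0 - 125.95) / 128.0 * 100
= 2.05 / 128.0 * 100
= 1.6%

1.6%


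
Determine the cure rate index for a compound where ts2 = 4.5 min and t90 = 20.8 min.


CRI = 100 / (t90 - ts2)
= 100 / (20.8 - 4.5)
= 100 / 16.3
= 6.13 min^-1

6.13 min^-1


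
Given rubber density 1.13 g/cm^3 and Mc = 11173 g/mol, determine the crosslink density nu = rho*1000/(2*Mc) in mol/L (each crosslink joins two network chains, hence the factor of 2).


nu = rho * 1000 / (2 * Mc)
nu = 1.13 * 1000 / (2 * 11173)
nu = 1130.0 / 22346
nu = 0.0506 mol/L

0.0506 mol/L


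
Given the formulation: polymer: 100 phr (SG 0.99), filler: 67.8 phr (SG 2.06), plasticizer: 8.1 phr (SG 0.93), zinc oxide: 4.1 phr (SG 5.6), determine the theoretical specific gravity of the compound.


Sum of weights = 180.0
Volume contributions:
  polymer: 100/0.99 = 101.0101
  filler: 67.8/2.06 = 32.9126
  plasticizer: 8.1/0.93 = 8.7097
  zinc oxide: 4.1/5.6 = 0.7321
Sum of volumes = 143.3645
SG = 180.0 / 143.3645 = 1.256

SG = 1.256


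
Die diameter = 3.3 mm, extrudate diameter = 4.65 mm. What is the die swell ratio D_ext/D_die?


Die swell ratio = D_extrudate / D_die
= 4.65 / 3.3
= 1.409

Die swell = 1.409


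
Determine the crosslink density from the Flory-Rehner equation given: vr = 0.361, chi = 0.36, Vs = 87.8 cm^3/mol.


ln(1 - vr) = ln(1 - 0.361) = -0.4479
Numerator = -((-0.4479) + 0.361 + 0.36 * 0.361^2) = 0.0399
Denominator = 87.8 * (0.361^(1/3) - 0.361/2) = 46.6689
nu = 0.0399 / 46.6689 = 8.5571e-04 mol/cm^3

8.5571e-04 mol/cm^3


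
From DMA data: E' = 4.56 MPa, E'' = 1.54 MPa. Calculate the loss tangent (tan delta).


tan delta = E'' / E'
= 1.54 / 4.56
= 0.3377

tan delta = 0.3377


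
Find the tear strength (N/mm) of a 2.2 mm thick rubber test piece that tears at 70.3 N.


Tear strength = force / thickness
= 70.3 / 2.2
= 31.95 N/mm

31.95 N/mm


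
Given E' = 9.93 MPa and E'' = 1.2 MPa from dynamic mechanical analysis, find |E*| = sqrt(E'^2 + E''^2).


|E*| = sqrt(E'^2 + E''^2)
= sqrt(9.93^2 + 1.2^2)
= sqrt(98.6049 + 1.4400)
= 10.002 MPa

10.002 MPa


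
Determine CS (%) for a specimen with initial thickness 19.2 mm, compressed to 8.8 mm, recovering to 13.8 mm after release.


CS = (t0 - recovered) / (t0 - ts) * 100
= (19.2 - 13.8) / (19.2 - 8.8) * 100
= 5.4 / 10.4 * 100
= 51.9%

51.9%


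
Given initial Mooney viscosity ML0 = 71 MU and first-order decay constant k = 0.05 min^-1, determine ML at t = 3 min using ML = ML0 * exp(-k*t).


ML = ML0 * exp(-k * t)
ML = 71 * exp(-0.05 * 3)
ML = 71 * 0.8607
ML = 61.11 MU

61.11 MU


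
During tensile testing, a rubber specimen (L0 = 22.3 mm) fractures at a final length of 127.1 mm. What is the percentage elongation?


Elongation = (Lf - L0) / L0 * 100
= (127.1 - 22.3) / 22.3 * 100
= 104.8 / 22.3 * 100
= 470.0%

470.0%


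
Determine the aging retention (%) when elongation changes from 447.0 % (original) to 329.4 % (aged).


Retention = aged / original * 100
= 329.4 / 447.0 * 100
= 73.7%

73.7%


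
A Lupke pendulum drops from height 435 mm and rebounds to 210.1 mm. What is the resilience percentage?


Resilience = h_rebound / h_drop * 100
= 210.1 / 435 * 100
= 48.3%

48.3%


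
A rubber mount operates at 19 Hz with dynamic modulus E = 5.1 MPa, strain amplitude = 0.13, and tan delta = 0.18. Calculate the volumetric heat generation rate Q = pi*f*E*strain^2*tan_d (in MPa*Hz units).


Q = pi * f * E * strain^2 * tan_d
= pi * 19 * 5.1 * 0.13^2 * 0.18
= pi * 19 * 5.1 * 0.0169 * 0.18
= 0.9260

Q = 0.9260


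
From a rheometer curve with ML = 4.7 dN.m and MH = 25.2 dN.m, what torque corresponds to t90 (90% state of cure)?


M90 = ML + 0.9 * (MH - ML)
M90 = 4.7 + 0.9 * (25.2 - 4.7)
M90 = 4.7 + 0.9 * 20.5
M90 = 23.15 dN.m

23.15 dN.m


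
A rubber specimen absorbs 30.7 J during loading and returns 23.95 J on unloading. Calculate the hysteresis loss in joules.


Hysteresis loss = loading - unloading
= 30.7 - 23.95
= 6.75 J

6.75 J


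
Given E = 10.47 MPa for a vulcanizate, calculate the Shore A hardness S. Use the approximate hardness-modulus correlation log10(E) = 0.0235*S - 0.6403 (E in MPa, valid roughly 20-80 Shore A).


log10(E) = 0.0235*S - 0.6403  =>  S = (log10(E) + 0.6403) / 0.0235
log10(10.47) = 1.019947
S = (1.019947 + 0.6403) / 0.0235 = 1.660247 / 0.0235
S = 70.6

Shore A = 70.6


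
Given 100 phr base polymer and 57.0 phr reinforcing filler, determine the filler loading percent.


Filler % = filler / (rubber + filler) * 100
= 57.0 / (100 + 57.0) * 100
= 57.0 / 157.0 * 100
= 36.31%

36.31%


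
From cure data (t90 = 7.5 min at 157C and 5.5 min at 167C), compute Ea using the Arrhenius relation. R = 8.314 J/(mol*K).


T1 = 430.15 K, T2 = 440.15 K
1/T1 - 1/T2 = 5.2818e-05
ln(t1/t2) = ln(7.5/5.5) = 0.3102
Ea = 8.314 * 0.3102 / 5.2818e-05 = 48821.3001 J/mol
Ea = 48.82 kJ/mol

48.82 kJ/mol


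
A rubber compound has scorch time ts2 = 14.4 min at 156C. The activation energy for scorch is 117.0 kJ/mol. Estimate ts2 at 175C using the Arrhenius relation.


Convert temperatures: T1 = 156 + 273.15 = 429.15 K, T2 = 175 + 273.15 = 448.15 K
ts2_new = 14.4 * exp(117000 / 8.314 * (1/448.15 - 1/429.15))
1/T2 - 1/T1 = -9.8792e-05
ts2_new = 3.59 min

3.59 min


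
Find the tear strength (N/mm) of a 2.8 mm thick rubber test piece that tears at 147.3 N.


Tear strength = force / thickness
= 147.3 / 2.8
= 52.61 N/mm

52.61 N/mm


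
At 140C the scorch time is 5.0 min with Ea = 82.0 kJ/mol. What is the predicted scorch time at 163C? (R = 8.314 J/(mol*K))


Convert temperatures: T1 = 140 + 273.15 = 413.15 K, T2 = 163 + 273.15 = 436.15 K
ts2_new = 5.0 * exp(82000 / 8.314 * (1/436.15 - 1/413.15))
1/T2 - 1/T1 = -1.2764e-04
ts2_new = 1.42 min

1.42 min


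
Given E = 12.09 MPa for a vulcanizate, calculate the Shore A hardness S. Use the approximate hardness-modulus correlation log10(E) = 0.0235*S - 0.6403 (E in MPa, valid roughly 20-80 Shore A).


log10(E) = 0.0235*S - 0.6403  =>  S = (log10(E) + 0.6403) / 0.0235
log10(12.09) = 1.082426
S = (1.082426 + 0.6403) / 0.0235 = 1.722726 / 0.0235
S = 73.3

Shore A = 73.3


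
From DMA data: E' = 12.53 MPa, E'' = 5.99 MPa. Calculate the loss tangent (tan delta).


tan delta = E'' / E'
= 5.99 / 12.53
= 0.4781

tan delta = 0.4781


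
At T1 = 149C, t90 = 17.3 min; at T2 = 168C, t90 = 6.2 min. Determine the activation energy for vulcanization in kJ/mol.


T1 = 422.15 K, T2 = 441.15 K
1/T1 - 1/T2 = 1.0202e-04
ln(t1/t2) = ln(17.3/6.2) = 1.0262
Ea = 8.314 * 1.0262 / 1.0202e-04 = 83622.5481 J/mol
Ea = 83.62 kJ/mol

83.62 kJ/mol


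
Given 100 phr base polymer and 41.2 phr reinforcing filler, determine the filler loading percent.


Filler % = filler / (rubber + filler) * 100
= 41.2 / (100 + 41.2) * 100
= 41.2 / 141.2 * 100
= 29.18%

29.18%


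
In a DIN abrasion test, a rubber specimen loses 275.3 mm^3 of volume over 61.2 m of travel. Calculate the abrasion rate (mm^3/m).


Rate = volume_loss / distance
= 275.3 / 61.2
= 4.498 mm^3/m

4.498 mm^3/m


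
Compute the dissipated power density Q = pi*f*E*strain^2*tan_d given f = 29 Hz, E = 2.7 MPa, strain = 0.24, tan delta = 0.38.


Q = pi * f * E * strain^2 * tan_d
= pi * 29 * 2.7 * 0.24^2 * 0.38
= pi * 29 * 2.7 * 0.0576 * 0.38
= 5.3842

Q = 5.3842


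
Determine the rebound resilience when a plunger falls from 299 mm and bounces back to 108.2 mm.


Resilience = h_rebound / h_drop * 100
= 108.2 / 299 * 100
= 36.2%

36.2%


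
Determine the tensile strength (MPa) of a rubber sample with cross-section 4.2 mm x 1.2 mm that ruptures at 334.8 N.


Area = width * thickness = 4.2 * 1.2 = 5.04 mm^2
TS = force / area = 334.8 / 5.04 = 66.43 MPa

66.43 MPa


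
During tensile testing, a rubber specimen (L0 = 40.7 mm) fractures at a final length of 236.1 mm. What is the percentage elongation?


Elongation = (Lf - L0) / L0 * 100
= (236.1 - 40.7) / 40.7 * 100
= 195.4 / 40.7 * 100
= 480.1%

480.1%


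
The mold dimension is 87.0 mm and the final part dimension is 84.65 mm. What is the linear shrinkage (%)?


Shrinkage = (mold - part) / mold * 100
= (87.0 - 84.65) / 87.0 * 100
= 2.35 / 87.0 * 100
= 2.7%

2.7%


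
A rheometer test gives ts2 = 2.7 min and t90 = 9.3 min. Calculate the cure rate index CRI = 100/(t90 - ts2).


CRI = 100 / (t90 - ts2)
= 100 / (9.3 - 2.7)
= 100 / 6.6
= 15.15 min^-1

15.15 min^-1


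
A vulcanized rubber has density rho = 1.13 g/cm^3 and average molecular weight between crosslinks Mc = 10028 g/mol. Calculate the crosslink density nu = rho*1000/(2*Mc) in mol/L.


nu = rho * 1000 / (2 * Mc)
nu = 1.13 * 1000 / (2 * 10028)
nu = 1130.0 / 20056
nu = 0.0563 mol/L

0.0563 mol/L


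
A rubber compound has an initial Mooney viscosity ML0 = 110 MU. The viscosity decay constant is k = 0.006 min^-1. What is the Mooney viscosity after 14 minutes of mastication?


ML = ML0 * exp(-k * t)
ML = 110 * exp(-0.006 * 14)
ML = 110 * 0.9194
ML = 101.14 MU

101.14 MU


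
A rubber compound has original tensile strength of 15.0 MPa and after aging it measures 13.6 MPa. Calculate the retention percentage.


Retention = aged / original * 100
= 13.6 / 15.0 * 100
= 90.7%

90.7%


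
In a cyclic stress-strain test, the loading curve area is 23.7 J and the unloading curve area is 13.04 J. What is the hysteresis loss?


Hysteresis loss = loading - unloading
= 23.7 - 13.04
= 10.66 J

10.66 J


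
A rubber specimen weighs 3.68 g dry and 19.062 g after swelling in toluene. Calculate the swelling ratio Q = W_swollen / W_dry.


Q = W_swollen / W_dry
Q = 19.062 / 3.68
Q = 5.18

Q = 5.18


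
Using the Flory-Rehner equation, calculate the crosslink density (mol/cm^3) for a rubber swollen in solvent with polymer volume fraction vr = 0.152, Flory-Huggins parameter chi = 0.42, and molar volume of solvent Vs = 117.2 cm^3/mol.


ln(1 - vr) = ln(1 - 0.152) = -0.1649
Numerator = -((-0.1649) + 0.152 + 0.42 * 0.152^2) = 0.0032
Denominator = 117.2 * (0.152^(1/3) - 0.152/2) = 53.6401
nu = 0.0032 / 53.6401 = 5.9115e-05 mol/cm^3

5.9115e-05 mol/cm^3


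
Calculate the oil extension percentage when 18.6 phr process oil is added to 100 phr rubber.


Oil % = oil / (100 + oil) * 100
= 18.6 / (100 + 18.6) * 100
= 18.6 / 118.6 * 100
= 15.68%

15.68%


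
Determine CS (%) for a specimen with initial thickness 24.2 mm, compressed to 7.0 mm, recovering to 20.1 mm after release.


CS = (t0 - recovered) / (t0 - ts) * 100
= (24.2 - 20.1) / (24.2 - 7.0) * 100
= 4.1 / 17.2 * 100
= 23.8%

23.8%


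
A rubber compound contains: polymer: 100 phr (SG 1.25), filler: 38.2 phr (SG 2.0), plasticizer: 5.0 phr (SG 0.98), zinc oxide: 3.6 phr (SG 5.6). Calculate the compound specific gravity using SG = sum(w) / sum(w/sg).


Sum of weights = 146.8
Volume contributions:
  polymer: 100/1.25 = 80.0000
  filler: 38.2/2.0 = 19.1000
  plasticizer: 5.0/0.98 = 5.1020
  zinc oxide: 3.6/5.6 = 0.6429
Sum of volumes = 104.8449
SG = 146.8 / 104.8449 = 1.4

SG = 1.4


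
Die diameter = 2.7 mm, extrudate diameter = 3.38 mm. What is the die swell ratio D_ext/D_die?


Die swell ratio = D_extrudate / D_die
= 3.38 / 2.7
= 1.252

Die swell = 1.252


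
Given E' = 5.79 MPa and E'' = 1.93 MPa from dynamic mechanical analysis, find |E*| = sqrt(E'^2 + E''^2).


|E*| = sqrt(E'^2 + E''^2)
= sqrt(5.79^2 + 1.93^2)
= sqrt(33.5241 + 3.7249)
= 6.103 MPa

6.103 MPa


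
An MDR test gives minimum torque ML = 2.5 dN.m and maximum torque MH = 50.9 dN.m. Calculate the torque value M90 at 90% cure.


M90 = ML + 0.9 * (MH - ML)
M90 = 2.5 + 0.9 * (50.9 - 2.5)
M90 = 2.5 + 0.9 * 48.4
M90 = 46.06 dN.m

46.06 dN.m


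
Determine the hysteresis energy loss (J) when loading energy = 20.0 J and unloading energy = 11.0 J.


Hysteresis loss = loading - unloading
= 20.0 - 11.0
= 9.0 J

9.0 J


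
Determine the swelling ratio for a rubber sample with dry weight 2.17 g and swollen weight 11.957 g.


Q = W_swollen / W_dry
Q = 11.957 / 2.17
Q = 5.51

Q = 5.51


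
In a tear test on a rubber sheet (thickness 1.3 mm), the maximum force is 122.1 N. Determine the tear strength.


Tear strength = force / thickness
= 122.1 / 1.3
= 93.92 N/mm

93.92 N/mm


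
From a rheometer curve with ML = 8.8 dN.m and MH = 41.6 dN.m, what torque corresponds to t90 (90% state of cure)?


M90 = ML + 0.9 * (MH - ML)
M90 = 8.8 + 0.9 * (41.6 - 8.8)
M90 = 8.8 + 0.9 * 32.8
M90 = 38.32 dN.m

38.32 dN.m


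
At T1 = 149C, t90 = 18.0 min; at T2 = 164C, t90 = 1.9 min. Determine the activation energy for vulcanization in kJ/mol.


T1 = 422.15 K, T2 = 437.15 K
1/T1 - 1/T2 = 8.1282e-05
ln(t1/t2) = ln(18.0/1.9) = 2.2485
Ea = 8.314 * 2.2485 / 8.1282e-05 = 229991.8154 J/mol
Ea = 229.99 kJ/mol

229.99 kJ/mol


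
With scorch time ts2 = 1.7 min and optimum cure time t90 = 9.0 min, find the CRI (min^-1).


CRI = 100 / (t90 - ts2)
= 100 / (9.0 - 1.7)
= 100 / 7.3
= 13.7 min^-1

13.7 min^-1


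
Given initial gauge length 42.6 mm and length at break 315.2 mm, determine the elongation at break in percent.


Elongation = (Lf - L0) / L0 * 100
= (315.2 - 42.6) / 42.6 * 100
= 272.6 / 42.6 * 100
= 639.9%

639.9%


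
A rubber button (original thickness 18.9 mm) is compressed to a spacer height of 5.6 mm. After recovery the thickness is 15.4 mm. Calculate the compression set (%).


CS = (t0 - recovered) / (t0 - ts) * 100
= (18.9 - 15.4) / (18.9 - 5.6) * 100
= 3.5 / 13.3 * 100
= 26.3%

26.3%


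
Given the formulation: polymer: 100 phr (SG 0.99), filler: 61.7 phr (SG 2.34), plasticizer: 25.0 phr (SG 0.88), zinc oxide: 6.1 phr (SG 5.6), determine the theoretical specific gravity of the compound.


Sum of weights = 192.8
Volume contributions:
  polymer: 100/0.99 = 101.0101
  filler: 61.7/2.34 = 26.3675
  plasticizer: 25.0/0.88 = 28.4091
  zinc oxide: 6.1/5.6 = 1.0893
Sum of volumes = 156.8760
SG = 192.8 / 156.8760 = 1.229

SG = 1.229


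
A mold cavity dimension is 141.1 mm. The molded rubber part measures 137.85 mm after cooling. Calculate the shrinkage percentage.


Shrinkage = (mold - part) / mold * 100
= (141.1 - 137.85) / 141.1 * 100
= 3.25 / 141.1 * 100
= 2.3%

2.3%


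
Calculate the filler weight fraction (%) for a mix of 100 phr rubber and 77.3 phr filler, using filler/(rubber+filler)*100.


Filler % = filler / (rubber + filler) * 100
= 77.3 / (100 + 77.3) * 100
= 77.3 / 177.3 * 100
= 43.6%

43.6%


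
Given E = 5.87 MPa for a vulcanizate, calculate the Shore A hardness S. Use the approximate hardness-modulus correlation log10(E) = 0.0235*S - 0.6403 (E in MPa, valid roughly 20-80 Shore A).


log10(E) = 0.0235*S - 0.6403  =>  S = (log10(E) + 0.6403) / 0.0235
log10(5.87) = 0.768638
S = (0.768638 + 0.6403) / 0.0235 = 1.408938 / 0.0235
S = 60.0

Shore A = 60.0


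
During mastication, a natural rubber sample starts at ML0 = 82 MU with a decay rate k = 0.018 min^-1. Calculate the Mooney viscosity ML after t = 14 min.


ML = ML0 * exp(-k * t)
ML = 82 * exp(-0.018 * 14)
ML = 82 * 0.7772
ML = 63.73 MU

63.73 MU


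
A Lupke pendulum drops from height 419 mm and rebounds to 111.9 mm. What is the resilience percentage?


Resilience = h_rebound / h_drop * 100
= 111.9 / 419 * 100
= 26.7%

26.7%


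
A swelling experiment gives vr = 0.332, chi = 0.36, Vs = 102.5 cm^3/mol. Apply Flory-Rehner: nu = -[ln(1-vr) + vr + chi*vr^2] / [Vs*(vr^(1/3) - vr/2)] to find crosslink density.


ln(1 - vr) = ln(1 - 0.332) = -0.4035
Numerator = -((-0.4035) + 0.332 + 0.36 * 0.332^2) = 0.0318
Denominator = 102.5 * (0.332^(1/3) - 0.332/2) = 53.9596
nu = 0.0318 / 53.9596 = 5.8908e-04 mol/cm^3

5.8908e-04 mol/cm^3


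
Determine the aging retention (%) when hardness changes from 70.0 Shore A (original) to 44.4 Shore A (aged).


Retention = aged / original * 100
= 44.4 / 70.0 * 100
= 63.4%

63.4%


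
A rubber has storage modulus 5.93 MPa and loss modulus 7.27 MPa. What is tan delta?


tan delta = E'' / E'
= 7.27 / 5.93
= 1.226

tan delta = 1.226


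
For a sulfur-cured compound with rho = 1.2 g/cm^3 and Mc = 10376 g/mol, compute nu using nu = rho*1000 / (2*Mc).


nu = rho * 1000 / (2 * Mc)
nu = 1.2 * 1000 / (2 * 10376)
nu = 1200.0 / 20752
nu = 0.0578 mol/L

0.0578 mol/L


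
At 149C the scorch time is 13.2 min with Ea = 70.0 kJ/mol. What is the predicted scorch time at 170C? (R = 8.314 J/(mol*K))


Convert temperatures: T1 = 149 + 273.15 = 422.15 K, T2 = 170 + 273.15 = 443.15 K
ts2_new = 13.2 * exp(70000 / 8.314 * (1/443.15 - 1/422.15))
1/T2 - 1/T1 = -1.1225e-04
ts2_new = 5.13 min

5.13 min


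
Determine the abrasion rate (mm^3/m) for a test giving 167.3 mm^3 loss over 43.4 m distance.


Rate = volume_loss / distance
= 167.3 / 43.4
= 3.855 mm^3/m

3.855 mm^3/m


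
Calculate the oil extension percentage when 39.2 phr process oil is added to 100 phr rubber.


Oil % = oil / (100 + oil) * 100
= 39.2 / (100 + 39.2) * 100
= 39.2 / 139.2 * 100
= 28.16%

28.16%


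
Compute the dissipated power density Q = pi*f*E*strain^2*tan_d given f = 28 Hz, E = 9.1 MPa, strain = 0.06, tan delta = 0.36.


Q = pi * f * E * strain^2 * tan_d
= pi * 28 * 9.1 * 0.06^2 * 0.36
= pi * 28 * 9.1 * 0.0036 * 0.36
= 1.0374

Q = 1.0374


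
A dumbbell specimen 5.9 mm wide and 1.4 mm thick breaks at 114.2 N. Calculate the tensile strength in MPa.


Area = width * thickness = 5.9 * 1.4 = 8.26 mm^2
TS = force / area = 114.2 / 8.26 = 13.83 MPa

13.83 MPa


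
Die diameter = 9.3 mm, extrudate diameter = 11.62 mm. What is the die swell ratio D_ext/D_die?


Die swell ratio = D_extrudate / D_die
= 11.62 / 9.3
= 1.249

Die swell = 1.249


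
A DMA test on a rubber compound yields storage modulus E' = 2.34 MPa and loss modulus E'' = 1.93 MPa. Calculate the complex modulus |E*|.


|E*| = sqrt(E'^2 + E''^2)
= sqrt(2.34^2 + 1.93^2)
= sqrt(5.4756 + 3.7249)
= 3.033 MPa

3.033 MPa


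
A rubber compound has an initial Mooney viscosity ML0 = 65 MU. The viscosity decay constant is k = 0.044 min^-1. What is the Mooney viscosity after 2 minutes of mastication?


ML = ML0 * exp(-k * t)
ML = 65 * exp(-0.044 * 2)
ML = 65 * 0.9158
ML = 59.52 MU

59.52 MU


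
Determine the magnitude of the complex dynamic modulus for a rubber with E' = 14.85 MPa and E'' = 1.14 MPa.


|E*| = sqrt(E'^2 + E''^2)
= sqrt(14.85^2 + 1.14^2)
= sqrt(220.5225 + 1.2996)
= 14.894 MPa

14.894 MPa


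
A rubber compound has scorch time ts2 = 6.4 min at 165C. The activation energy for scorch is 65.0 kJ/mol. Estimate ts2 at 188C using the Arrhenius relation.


Convert temperatures: T1 = 165 + 273.15 = 438.15 K, T2 = 188 + 273.15 = 461.15 K
ts2_new = 6.4 * exp(65000 / 8.314 * (1/461.15 - 1/438.15))
1/T2 - 1/T1 = -1.1383e-04
ts2_new = 2.63 min

2.63 min


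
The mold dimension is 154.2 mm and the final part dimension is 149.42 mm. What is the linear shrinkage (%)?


Shrinkage = (mold - part) / mold * 100
= (154.2 - 149.42) / 154.2 * 100
= 4.78 / 154.2 * 100
= 3.1%

3.1%


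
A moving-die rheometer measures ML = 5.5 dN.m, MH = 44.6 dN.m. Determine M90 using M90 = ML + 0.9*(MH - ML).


M90 = ML + 0.9 * (MH - ML)
M90 = 5.5 + 0.9 * (44.6 - 5.5)
M90 = 5.5 + 0.9 * 39.1
M90 = 40.69 dN.m

40.69 dN.m


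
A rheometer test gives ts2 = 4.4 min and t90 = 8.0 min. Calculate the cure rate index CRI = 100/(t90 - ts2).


CRI = 100 / (t90 - ts2)
= 100 / (8.0 - 4.4)
= 100 / 3.6
= 27.78 min^-1

27.78 min^-1


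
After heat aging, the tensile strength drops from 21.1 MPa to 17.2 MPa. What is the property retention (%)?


Retention = aged / original * 100
= 17.2 / 21.1 * 100
= 81.5%

81.5%


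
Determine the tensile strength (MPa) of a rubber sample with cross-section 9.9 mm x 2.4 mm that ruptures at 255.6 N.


Area = width * thickness = 9.9 * 2.4 = 23.76 mm^2
TS = force / area = 255.6 / 23.76 = 10.76 MPa

10.76 MPa


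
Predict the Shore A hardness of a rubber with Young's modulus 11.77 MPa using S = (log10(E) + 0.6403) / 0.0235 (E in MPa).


log10(E) = 0.0235*S - 0.6403  =>  S = (log10(E) + 0.6403) / 0.0235
log10(11.77) = 1.070776
S = (1.070776 + 0.6403) / 0.0235 = 1.711076 / 0.0235
S = 72.8

Shore A = 72.8


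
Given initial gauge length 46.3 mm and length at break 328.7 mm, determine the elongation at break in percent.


Elongation = (Lf - L0) / L0 * 100
= (328.7 - 46.3) / 46.3 * 100
= 282.4 / 46.3 * 100
= 609.9%

609.9%


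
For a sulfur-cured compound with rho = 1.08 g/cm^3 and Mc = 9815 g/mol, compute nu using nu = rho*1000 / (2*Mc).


nu = rho * 1000 / (2 * Mc)
nu = 1.08 * 1000 / (2 * 9815)
nu = 1080.0 / 19630
nu = 0.0550 mol/L

0.0550 mol/L


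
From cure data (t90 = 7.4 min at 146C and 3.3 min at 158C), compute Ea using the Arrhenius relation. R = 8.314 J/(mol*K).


T1 = 419.15 K, T2 = 431.15 K
1/T1 - 1/T2 = 6.6402e-05
ln(t1/t2) = ln(7.4/3.3) = 0.8076
Ea = 8.314 * 0.8076 / 6.6402e-05 = 101111.3961 J/mol
Ea = 101.11 kJ/mol

101.11 kJ/mol


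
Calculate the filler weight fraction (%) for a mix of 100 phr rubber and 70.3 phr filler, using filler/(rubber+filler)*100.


Filler % = filler / (rubber + filler) * 100
= 70.3 / (100 + 70.3) * 100
= 70.3 / 170.3 * 100
= 41.28%

41.28%


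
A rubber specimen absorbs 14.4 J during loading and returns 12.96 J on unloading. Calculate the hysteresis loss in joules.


Hysteresis loss = loading - unloading
= 14.4 - 12.96
= 1.44 J

1.44 J


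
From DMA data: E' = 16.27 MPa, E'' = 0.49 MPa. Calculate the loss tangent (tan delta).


tan delta = E'' / E'
= 0.49 / 16.27
= 0.0301

tan delta = 0.0301


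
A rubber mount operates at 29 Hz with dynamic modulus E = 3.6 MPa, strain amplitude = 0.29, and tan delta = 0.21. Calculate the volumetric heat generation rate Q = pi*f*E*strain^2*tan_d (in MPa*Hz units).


Q = pi * f * E * strain^2 * tan_d
= pi * 29 * 3.6 * 0.29^2 * 0.21
= pi * 29 * 3.6 * 0.0841 * 0.21
= 5.7925

Q = 5.7925


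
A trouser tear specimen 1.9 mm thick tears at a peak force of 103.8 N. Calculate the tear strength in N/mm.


Tear strength = force / thickness
= 103.8 / 1.9
= 54.63 N/mm

54.63 N/mm


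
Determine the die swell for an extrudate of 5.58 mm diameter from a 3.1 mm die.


Die swell ratio = D_extrudate / D_die
= 5.58 / 3.1
= 1.8

Die swell = 1.8


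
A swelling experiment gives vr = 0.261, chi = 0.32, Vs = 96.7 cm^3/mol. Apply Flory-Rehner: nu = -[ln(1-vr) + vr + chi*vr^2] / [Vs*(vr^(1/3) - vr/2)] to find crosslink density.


ln(1 - vr) = ln(1 - 0.261) = -0.3025
Numerator = -((-0.3025) + 0.261 + 0.32 * 0.261^2) = 0.0197
Denominator = 96.7 * (0.261^(1/3) - 0.261/2) = 49.1785
nu = 0.0197 / 49.1785 = 3.9974e-04 mol/cm^3

3.9974e-04 mol/cm^3


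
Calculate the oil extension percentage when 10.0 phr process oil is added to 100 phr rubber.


Oil % = oil / (100 + oil) * 100
= 10.0 / (100 + 10.0) * 100
= 10.0 / 110.0 * 100
= 9.09%

9.09%


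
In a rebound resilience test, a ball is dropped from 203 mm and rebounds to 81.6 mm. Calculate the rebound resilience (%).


Resilience = h_rebound / h_drop * 100
= 81.6 / 203 * 100
= 40.2%

40.2%


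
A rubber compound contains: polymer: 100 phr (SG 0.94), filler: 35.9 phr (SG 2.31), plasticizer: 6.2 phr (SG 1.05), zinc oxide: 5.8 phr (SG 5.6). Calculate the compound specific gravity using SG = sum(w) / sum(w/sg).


Sum of weights = 147.9
Volume contributions:
  polymer: 100/0.94 = 106.3830
  filler: 35.9/2.31 = 15.5411
  plasticizer: 6.2/1.05 = 5.9048
  zinc oxide: 5.8/5.6 = 1.0357
Sum of volumes = 128.8646
SG = 147.9 / 128.8646 = 1.148

SG = 1.148


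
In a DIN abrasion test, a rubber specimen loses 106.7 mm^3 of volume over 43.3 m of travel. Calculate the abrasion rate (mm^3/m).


Rate = volume_loss / distance
= 106.7 / 43.3
= 2.464 mm^3/m

2.464 mm^3/m


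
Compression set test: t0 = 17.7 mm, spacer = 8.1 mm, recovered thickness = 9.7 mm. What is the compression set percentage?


CS = (t0 - recovered) / (t0 - ts) * 100
= (17.7 - 9.7) / (17.7 - 8.1) * 100
= 8.0 / 9.6 * 100
= 83.3%

83.3%


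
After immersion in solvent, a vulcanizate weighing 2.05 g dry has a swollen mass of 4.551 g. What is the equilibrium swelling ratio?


Q = W_swollen / W_dry
Q = 4.551 / 2.05
Q = 2.22

Q = 2.22


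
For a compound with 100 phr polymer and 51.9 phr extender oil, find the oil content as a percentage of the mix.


Oil % = oil / (100 + oil) * 100
= 51.9 / (100 + 51.9) * 100
= 51.9 / 151.9 * 100
= 34.17%

34.17%


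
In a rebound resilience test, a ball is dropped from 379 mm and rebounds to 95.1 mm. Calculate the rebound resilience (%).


Resilience = h_rebound / h_drop * 100
= 95.1 / 379 * 100
= 25.1%

25.1%


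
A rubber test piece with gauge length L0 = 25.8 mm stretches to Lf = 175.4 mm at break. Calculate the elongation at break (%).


Elongation = (Lf - L0) / L0 * 100
= (175.4 - 25.8) / 25.8 * 100
= 149.6 / 25.8 * 100
= 579.8%

579.8%


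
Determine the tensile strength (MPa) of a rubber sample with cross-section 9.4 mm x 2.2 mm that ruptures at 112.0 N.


Area = width * thickness = 9.4 * 2.2 = 20.68 mm^2
TS = force / area = 112.0 / 20.68 = 5.42 MPa

5.42 MPa


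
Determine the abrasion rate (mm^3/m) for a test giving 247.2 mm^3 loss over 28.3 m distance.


Rate = volume_loss / distance
= 247.2 / 28.3
= 8.735 mm^3/m

8.735 mm^3/m


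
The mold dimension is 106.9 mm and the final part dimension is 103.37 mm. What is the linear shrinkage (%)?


Shrinkage = (mold - part) / mold * 100
= (106.9 - 103.37) / 106.9 * 100
= 3.53 / 106.9 * 100
= 3.3%

3.3%


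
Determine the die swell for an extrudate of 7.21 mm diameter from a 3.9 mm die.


Die swell ratio = D_extrudate / D_die
= 7.21 / 3.9
= 1.849

Die swell = 1.849


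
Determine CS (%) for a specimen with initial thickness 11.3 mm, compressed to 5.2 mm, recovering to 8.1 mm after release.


CS = (t0 - recovered) / (t0 - ts) * 100
= (11.3 - 8.1) / (11.3 - 5.2) * 100
= 3.2 / 6.1 * 100
= 52.5%

52.5%


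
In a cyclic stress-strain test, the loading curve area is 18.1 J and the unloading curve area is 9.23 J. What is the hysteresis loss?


Hysteresis loss = loading - unloading
= 18.1 - 9.23
= 8.87 J

8.87 J


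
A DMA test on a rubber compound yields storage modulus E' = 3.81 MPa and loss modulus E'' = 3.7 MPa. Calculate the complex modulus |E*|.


|E*| = sqrt(E'^2 + E''^2)
= sqrt(3.81^2 + 3.7^2)
= sqrt(14.5161 + 13.6900)
= 5.311 MPa

5.311 MPa


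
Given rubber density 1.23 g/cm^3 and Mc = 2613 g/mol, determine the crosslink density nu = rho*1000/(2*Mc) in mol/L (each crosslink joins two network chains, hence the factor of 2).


nu = rho * 1000 / (2 * Mc)
nu = 1.23 * 1000 / (2 * 2613)
nu = 1230.0 / 5226
nu = 0.2354 mol/L

0.2354 mol/L


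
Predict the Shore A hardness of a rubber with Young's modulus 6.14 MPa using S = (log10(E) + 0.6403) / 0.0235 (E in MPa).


log10(E) = 0.0235*S - 0.6403  =>  S = (log10(E) + 0.6403) / 0.0235
log10(6.14) = 0.788168
S = (0.788168 + 0.6403) / 0.0235 = 1.428468 / 0.0235
S = 60.8

Shore A = 60.8


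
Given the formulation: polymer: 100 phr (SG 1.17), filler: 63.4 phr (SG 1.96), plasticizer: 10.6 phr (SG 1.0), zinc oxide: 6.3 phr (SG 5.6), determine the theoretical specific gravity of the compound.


Sum of weights = 180.3
Volume contributions:
  polymer: 100/1.17 = 85.4701
  filler: 63.4/1.96 = 32.3469
  plasticizer: 10.6/1.0 = 10.6000
  zinc oxide: 6.3/5.6 = 1.1250
Sum of volumes = 129.5420
SG = 180.3 / 129.5420 = 1.392

SG = 1.392


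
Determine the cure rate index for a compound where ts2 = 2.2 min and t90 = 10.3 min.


CRI = 100 / (t90 - ts2)
= 100 / (10.3 - 2.2)
= 100 / 8.1
= 12.35 min^-1

12.35 min^-1


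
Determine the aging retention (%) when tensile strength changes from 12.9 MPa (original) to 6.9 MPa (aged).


Retention = aged / original * 100
= 6.9 / 12.9 * 100
= 53.5%

53.5%
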